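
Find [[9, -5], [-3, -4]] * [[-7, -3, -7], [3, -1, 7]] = [[-78, -22, -98], [9, 13, -7]]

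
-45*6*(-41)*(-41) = -453870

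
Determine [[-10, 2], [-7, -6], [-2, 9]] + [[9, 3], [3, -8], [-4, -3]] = [[-1, 5], [-4, -14], [-6, 6]]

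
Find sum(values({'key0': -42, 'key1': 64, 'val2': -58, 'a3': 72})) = (-42) + 64 + (-58) + 72
= 36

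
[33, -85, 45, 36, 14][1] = -85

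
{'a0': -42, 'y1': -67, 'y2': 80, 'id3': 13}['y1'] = -67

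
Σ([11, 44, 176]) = 11 + 44 + 176
= 231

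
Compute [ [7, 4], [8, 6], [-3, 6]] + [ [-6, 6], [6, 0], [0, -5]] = [[1, 10], [14, 6], [-3, 1]]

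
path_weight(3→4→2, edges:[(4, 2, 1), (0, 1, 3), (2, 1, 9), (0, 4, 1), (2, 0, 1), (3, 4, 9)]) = w(3→4)=9 + w(4→2)=1
= 10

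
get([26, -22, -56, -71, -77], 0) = 26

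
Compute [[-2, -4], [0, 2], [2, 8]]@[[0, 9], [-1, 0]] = C[0][0] = (-2)*(0) + (-4)*(-1) = 4
C[0][1] = (-2)*(9) + (-4)*(0) = -18
C[1][0] = (0)*(0) + (2)*(-1) = -2
C[1][1] = (0)*(9) + (2)*(0) = 0
C[2][0] = (2)*(0) + (8)*(-1) = -8
C[2][1] = (2)*(9) + (8)*(0) = 18
= [[4, -18], [-2, 0], [-8, 18]]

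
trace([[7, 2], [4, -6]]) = 1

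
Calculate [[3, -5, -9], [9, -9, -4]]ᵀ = [[3, 9], [-5, -9], [-9, -4]]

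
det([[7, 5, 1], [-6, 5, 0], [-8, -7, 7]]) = 537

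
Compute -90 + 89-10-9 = -20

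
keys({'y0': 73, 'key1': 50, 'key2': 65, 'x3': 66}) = ['y0', 'key1', 'key2', 'x3']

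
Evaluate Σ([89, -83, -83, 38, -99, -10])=-148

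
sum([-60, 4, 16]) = -40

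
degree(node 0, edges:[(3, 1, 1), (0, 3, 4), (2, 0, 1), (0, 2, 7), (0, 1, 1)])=4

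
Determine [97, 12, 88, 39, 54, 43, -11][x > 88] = keep x where x > 88: 97✓, 12✗, 88✗, 39✗, 54✗, 43✗, -11✗
= [97]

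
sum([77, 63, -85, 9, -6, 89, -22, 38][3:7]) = 70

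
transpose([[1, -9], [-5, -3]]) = [[1, -5], [-9, -3]]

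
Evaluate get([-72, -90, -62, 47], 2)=-62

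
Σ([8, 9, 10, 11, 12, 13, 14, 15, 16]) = 8 + 9 + 10 + 11 + 12 + 13 + 14 + 15 + 16
= 108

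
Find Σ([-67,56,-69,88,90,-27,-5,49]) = (-67) + 56 + (-69) + 88 + 90 + (-27) + (-5) + 49
= 115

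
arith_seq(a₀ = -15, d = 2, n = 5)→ [-15, -13, -11, -9, -7]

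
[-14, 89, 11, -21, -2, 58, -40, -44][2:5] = [11, -21, -2]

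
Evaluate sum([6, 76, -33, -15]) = 34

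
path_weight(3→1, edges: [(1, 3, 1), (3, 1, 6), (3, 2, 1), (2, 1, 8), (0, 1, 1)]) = w(3→1)=6
= 6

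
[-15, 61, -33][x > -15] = [61]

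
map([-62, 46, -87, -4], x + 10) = -62+10=-52, 46+10=56, -87+10=-77, -4+10=6
= [-52, 56, -77, 6]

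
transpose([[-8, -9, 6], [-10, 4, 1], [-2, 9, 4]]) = [[-8, -10, -2], [-9, 4, 9], [6, 1, 4]]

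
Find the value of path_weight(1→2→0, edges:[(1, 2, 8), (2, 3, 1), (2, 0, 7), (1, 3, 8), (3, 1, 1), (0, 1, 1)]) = w(1→2)=8 + w(2→0)=7
= 15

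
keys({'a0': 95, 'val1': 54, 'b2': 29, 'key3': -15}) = ['a0', 'val1', 'b2', 'key3']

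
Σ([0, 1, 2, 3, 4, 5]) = 15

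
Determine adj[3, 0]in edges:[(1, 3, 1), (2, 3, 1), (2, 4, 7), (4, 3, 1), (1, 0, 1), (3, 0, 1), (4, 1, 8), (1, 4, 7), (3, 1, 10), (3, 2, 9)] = 1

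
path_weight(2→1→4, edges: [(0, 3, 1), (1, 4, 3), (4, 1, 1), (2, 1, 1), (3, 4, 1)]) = w(2→1)=1 + w(1→4)=3
= 4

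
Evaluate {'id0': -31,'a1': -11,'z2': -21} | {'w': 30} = {'id0': -31, 'a1': -11, 'z2': -21, 'w': 30}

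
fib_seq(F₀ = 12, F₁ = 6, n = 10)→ F_2 = F_1 + F_0 = 18
F_3 = F_2 + F_1 = 24
F_4 = F_3 + F_2 = 42
...
= [12, 6, 18, 24, 42, 66, 108, 174, 282, 456]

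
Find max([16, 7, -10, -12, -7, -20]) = 16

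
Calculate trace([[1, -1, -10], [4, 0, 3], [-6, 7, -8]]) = diagonal: 1 + 0 + (-8)
= -7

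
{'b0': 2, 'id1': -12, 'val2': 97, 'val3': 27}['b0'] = 2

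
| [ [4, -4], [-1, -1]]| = (4)*(-1) - (-4)*(-1)
= -8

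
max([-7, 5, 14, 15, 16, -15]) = 16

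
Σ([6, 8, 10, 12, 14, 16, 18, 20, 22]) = 126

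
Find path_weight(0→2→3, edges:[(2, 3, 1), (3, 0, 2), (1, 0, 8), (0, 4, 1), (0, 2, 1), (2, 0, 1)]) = w(0→2)=1 + w(2→3)=1
= 2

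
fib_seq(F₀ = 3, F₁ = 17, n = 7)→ [3, 17, 20, 37, 57, 94, 151]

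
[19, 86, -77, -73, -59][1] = 86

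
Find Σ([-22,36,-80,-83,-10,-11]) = -170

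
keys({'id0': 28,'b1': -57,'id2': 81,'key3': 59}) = ['id0', 'b1', 'id2', 'key3']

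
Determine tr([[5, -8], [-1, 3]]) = 8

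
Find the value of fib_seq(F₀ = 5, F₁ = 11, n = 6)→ F_2 = F_1 + F_0 = 16
F_3 = F_2 + F_1 = 27
F_4 = F_3 + F_2 = 43
...
= [5, 11, 16, 27, 43, 70]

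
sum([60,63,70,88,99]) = 380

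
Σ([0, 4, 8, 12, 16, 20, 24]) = 0 + 4 + 8 + 12 + 16 + 20 + 24
= 84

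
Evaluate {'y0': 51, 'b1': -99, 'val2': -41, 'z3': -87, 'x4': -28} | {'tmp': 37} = {'y0': 51, 'b1': -99, 'val2': -41, 'z3': -87, 'x4': -28, 'tmp': 37}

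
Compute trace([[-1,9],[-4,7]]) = diagonal: (-1) + 7
= 6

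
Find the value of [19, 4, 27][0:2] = [19, 4]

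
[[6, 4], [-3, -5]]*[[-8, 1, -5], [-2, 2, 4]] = C[0][0] = (6)*(-8) + (4)*(-2) = -56
C[0][1] = (6)*(1) + (4)*(2) = 14
C[0][2] = (6)*(-5) + (4)*(4) = -14
C[1][0] = (-3)*(-8) + (-5)*(-2) = 34
C[1][1] = (-3)*(1) + (-5)*(2) = -13
C[1][2] = (-3)*(-5) + (-5)*(4) = -5
= [[-56, 14, -14], [34, -13, -5]]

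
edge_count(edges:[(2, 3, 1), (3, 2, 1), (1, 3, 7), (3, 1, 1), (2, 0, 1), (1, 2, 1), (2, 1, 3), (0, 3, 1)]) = 8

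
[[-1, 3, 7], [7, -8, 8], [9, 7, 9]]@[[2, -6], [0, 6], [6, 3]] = C[0][0] = (-1)*(2) + (3)*(0) + (7)*(6) = 40
C[0][1] = (-1)*(-6) + (3)*(6) + (7)*(3) = 45
C[1][0] = (7)*(2) + (-8)*(0) + (8)*(6) = 62
C[1][1] = (7)*(-6) + (-8)*(6) + (8)*(3) = -66
C[2][0] = (9)*(2) + (7)*(0) + (9)*(6) = 72
C[2][1] = (9)*(-6) + (7)*(6) + (9)*(3) = 15
= [[40, 45], [62, -66], [72, 15]]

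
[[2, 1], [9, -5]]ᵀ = [[2, 9], [1, -5]]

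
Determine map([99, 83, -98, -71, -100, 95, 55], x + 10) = [109, 93, -88, -61, -90, 105, 65]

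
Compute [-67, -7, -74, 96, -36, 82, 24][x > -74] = keep x where x > -74: -67✓, -7✓, -74✗, 96✓, -36✓, 82✓, 24✓
= [-67, -7, 96, -36, 82, 24]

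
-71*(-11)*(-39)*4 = -121836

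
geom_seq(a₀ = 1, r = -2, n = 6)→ a_0 = 1*(-2)^0 = 1
a_1 = 1*(-2)^1 = -2
a_2 = 1*(-2)^2 = 4
...
= [1, -2, 4, -8, 16, -32]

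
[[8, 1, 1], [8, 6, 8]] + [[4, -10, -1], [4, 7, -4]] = [[12, -9, 0], [12, 13, 4]]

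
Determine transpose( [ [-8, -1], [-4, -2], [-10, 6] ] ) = [[-8, -4, -10], [-1, -2, 6]]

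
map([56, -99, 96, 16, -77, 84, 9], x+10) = 56+10=66, -99+10=-89, 96+10=106, 16+10=26, -77+10=-67, 84+10=94, 9+10=19
= [66, -89, 106, 26, -67, 94, 19]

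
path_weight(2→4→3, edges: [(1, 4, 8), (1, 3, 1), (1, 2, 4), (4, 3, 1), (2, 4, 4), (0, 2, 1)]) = 5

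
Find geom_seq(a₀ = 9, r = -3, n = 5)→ a_0 = 9*(-3)^0 = 9
a_1 = 9*(-3)^1 = -27
a_2 = 9*(-3)^2 = 81
...
= [9, -27, 81, -243, 729]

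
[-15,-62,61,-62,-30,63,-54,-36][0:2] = [-15, -62]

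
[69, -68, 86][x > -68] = [69, 86]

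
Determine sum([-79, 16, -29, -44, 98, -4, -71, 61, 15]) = (-79) + 16 + (-29) + (-44) + 98 + (-4) + (-71) + 61 + 15
= -37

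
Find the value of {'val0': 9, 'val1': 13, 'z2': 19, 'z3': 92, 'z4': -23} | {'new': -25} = {'val0': 9, 'val1': 13, 'z2': 19, 'z3': 92, 'z4': -23, 'new': -25}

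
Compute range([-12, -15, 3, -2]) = 18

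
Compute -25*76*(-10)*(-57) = -1083000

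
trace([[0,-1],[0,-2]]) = -2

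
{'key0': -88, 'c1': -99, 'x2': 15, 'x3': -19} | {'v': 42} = {'key0': -88, 'c1': -99, 'x2': 15, 'x3': -19, 'v': 42}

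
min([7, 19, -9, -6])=-9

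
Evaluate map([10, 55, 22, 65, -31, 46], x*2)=10*2=20, 55*2=110, 22*2=44, 65*2=130, -31*2=-62, 46*2=92
= [20, 110, 44, 130, -62, 92]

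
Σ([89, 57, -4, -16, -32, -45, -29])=20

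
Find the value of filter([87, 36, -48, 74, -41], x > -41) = keep x where x > -41: 87✓, 36✓, -48✗, 74✓, -41✗
= [87, 36, 74]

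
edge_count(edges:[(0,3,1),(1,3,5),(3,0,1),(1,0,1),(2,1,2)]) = 5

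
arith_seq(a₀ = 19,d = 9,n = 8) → [19, 28, 37, 46, 55, 64, 73, 82]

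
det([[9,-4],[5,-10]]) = -70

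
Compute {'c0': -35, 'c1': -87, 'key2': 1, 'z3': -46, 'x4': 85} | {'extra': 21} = {'c0': -35, 'c1': -87, 'key2': 1, 'z3': -46, 'x4': 85, 'extra': 21}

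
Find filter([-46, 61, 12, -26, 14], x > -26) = keep x where x > -26: -46✗, 61✓, 12✓, -26✗, 14✓
= [61, 12, 14]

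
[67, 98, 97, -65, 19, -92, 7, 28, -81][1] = 98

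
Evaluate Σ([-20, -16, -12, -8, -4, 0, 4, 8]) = (-20) + (-16) + (-12) + (-8) + (-4) + 0 + 4 + 8
= -48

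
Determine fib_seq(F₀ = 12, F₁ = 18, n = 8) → [12, 18, 30, 48, 78, 126, 204, 330]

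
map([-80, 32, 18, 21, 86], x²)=[6400, 1024, 324, 441, 7396]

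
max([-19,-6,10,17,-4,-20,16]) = 17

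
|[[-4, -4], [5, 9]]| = -16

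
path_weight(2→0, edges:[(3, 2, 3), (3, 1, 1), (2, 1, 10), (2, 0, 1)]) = w(2→0)=1
= 1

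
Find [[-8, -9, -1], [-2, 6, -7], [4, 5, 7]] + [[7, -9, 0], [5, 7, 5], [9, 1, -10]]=[[-1, -18, -1], [3, 13, -2], [13, 6, -3]]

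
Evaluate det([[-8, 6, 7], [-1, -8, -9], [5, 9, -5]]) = (1)*(-8)*det([[-8, -9], [9, -5]]) + (-1)*(6)*det([[-1, -9], [5, -5]]) + (1)*(7)*det([[-1, -8], [5, 9]])
= -968 + -300 + 217
= -1051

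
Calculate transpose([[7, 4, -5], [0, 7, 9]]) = [[7, 0], [4, 7], [-5, 9]]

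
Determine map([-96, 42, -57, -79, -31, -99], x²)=(-96)²=9216, (42)²=1764, (-57)²=3249, (-79)²=6241, (-31)²=961, (-99)²=9801
= [9216, 1764, 3249, 6241, 961, 9801]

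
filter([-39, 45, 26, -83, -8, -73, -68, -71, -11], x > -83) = keep x where x > -83: -39✓, 45✓, 26✓, -83✗, -8✓, -73✓, -68✓, -71✓, -11✓
= [-39, 45, 26, -8, -73, -68, -71, -11]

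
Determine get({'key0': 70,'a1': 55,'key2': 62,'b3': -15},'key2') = 62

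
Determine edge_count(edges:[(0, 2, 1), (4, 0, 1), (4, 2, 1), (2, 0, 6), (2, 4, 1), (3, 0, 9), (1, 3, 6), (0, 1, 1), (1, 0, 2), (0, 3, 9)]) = 10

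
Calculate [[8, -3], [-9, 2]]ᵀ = [[8, -9], [-3, 2]]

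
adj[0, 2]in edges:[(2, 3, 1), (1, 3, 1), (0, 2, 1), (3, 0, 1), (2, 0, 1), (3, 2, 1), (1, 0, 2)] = 1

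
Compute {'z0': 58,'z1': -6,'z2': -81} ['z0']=58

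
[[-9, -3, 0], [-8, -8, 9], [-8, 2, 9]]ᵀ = [[-9, -8, -8], [-3, -8, 2], [0, 9, 9]]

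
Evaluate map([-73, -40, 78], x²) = (-73)²=5329, (-40)²=1600, (78)²=6084
= [5329, 1600, 6084]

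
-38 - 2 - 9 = -49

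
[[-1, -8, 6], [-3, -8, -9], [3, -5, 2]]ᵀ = [[-1, -3, 3], [-8, -8, -5], [6, -9, 2]]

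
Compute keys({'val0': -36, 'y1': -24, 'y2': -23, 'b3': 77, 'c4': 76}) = ['val0', 'y1', 'y2', 'b3', 'c4']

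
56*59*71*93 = 21816312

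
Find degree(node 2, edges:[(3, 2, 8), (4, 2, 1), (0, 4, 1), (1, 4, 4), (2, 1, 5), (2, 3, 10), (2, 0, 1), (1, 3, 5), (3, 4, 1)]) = incident: (3,2), (4,2), (2,1), (2,3), (2,0)
= 5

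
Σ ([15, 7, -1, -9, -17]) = 15 + 7 + (-1) + (-9) + (-17)
= -5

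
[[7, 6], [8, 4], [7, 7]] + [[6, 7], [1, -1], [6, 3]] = [[13, 13], [9, 3], [13, 10]]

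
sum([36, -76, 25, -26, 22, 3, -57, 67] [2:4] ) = slice → [25, -26]
25 + (-26)
= -1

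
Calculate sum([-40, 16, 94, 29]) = 99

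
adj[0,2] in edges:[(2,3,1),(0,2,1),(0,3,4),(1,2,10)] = 1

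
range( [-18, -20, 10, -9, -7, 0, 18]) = 38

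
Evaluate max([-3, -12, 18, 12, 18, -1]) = 18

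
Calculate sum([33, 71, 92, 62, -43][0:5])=slice → [33, 71, 92, 62, -43]
33 + 71 + 92 + 62 + (-43)
= 215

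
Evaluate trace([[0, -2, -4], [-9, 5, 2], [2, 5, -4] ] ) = diagonal: 0 + 5 + (-4)
= 1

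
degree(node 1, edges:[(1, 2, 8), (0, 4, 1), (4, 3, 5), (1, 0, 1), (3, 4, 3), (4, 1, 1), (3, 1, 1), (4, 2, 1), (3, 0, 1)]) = incident: (1,2), (1,0), (4,1), (3,1)
= 4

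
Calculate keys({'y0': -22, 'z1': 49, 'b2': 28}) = ['y0', 'z1', 'b2']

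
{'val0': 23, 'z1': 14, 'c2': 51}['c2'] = 51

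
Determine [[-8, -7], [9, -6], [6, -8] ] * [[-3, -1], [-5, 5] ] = [[59, -27], [3, -39], [22, -46]]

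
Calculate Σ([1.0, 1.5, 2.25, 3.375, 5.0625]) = 1.0 + 1.5 + 2.25 + 3.375 + 5.0625
= 13.1875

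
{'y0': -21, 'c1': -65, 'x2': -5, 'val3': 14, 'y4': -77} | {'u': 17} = {'y0': -21, 'c1': -65, 'x2': -5, 'val3': 14, 'y4': -77, 'u': 17}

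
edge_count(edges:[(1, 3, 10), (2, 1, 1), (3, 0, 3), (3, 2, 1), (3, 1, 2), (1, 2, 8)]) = 6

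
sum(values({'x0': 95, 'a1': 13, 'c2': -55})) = 95 + 13 + (-55)
= 53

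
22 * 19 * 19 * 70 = 555940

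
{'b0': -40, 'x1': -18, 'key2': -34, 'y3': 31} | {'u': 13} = {'b0': -40, 'x1': -18, 'key2': -34, 'y3': 31, 'u': 13}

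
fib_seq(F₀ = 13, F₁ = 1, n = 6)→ F_2 = F_1 + F_0 = 14
F_3 = F_2 + F_1 = 15
F_4 = F_3 + F_2 = 29
...
= [13, 1, 14, 15, 29, 44]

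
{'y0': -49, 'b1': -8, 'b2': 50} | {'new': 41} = {'y0': -49, 'b1': -8, 'b2': 50, 'new': 41}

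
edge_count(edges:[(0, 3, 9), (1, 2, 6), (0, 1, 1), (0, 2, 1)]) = 4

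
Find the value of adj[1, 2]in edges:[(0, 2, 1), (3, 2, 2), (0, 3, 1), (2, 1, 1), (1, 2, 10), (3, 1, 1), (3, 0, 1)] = 10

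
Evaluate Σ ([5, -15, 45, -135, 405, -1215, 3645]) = 5 + -15 + 45 + -135 + 405 + -1215 + 3645
= 2735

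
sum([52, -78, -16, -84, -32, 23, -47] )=52 + (-78) + (-16) + (-84) + (-32) + 23 + (-47)
= -182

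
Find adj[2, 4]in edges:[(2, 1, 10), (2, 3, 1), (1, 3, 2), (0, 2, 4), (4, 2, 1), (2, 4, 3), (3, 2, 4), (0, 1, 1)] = 3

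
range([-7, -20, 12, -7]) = 32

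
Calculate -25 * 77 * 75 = -144375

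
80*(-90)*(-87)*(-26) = -16286400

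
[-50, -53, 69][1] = -53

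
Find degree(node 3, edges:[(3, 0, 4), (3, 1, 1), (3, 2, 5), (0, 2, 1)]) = 3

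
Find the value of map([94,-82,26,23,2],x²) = (94)²=8836, (-82)²=6724, (26)²=676, (23)²=529, (2)²=4
= [8836, 6724, 676, 529, 4]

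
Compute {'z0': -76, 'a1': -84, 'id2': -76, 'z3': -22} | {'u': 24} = {'z0': -76, 'a1': -84, 'id2': -76, 'z3': -22, 'u': 24}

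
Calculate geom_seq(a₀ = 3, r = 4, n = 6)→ [3, 12, 48, 192, 768, 3072]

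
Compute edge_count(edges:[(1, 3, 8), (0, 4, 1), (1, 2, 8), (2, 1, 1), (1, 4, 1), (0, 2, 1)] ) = 6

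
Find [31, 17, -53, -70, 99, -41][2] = -53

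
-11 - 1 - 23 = -35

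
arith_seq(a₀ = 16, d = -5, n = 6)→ [16, 11, 6, 1, -4, -9]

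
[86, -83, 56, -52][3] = -52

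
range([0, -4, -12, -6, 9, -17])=26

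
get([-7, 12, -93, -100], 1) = 12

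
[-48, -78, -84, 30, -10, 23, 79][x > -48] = [30, -10, 23, 79]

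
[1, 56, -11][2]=-11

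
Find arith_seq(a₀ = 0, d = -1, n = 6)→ [0, -1, -2, -3, -4, -5]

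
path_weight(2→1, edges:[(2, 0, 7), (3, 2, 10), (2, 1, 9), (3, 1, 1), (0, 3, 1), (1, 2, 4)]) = 9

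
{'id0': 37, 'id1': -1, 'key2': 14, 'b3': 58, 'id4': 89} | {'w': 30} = {'id0': 37, 'id1': -1, 'key2': 14, 'b3': 58, 'id4': 89, 'w': 30}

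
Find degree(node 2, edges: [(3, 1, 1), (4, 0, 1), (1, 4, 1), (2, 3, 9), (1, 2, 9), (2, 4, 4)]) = incident: (2,3), (1,2), (2,4)
= 3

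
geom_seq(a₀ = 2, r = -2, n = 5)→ [2, -4, 8, -16, 32]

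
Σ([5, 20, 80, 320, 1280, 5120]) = 6825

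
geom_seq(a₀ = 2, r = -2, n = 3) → a_0 = 2*(-2)^0 = 2
a_1 = 2*(-2)^1 = -4
a_2 = 2*(-2)^2 = 8
= [2, -4, 8]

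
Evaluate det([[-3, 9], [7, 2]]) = -69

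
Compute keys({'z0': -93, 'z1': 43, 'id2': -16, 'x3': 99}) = ['z0', 'z1', 'id2', 'x3']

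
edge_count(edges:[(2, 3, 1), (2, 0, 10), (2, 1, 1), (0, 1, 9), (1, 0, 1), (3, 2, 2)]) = 6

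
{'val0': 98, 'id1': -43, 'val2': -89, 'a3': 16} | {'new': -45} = {'val0': 98, 'id1': -43, 'val2': -89, 'a3': 16, 'new': -45}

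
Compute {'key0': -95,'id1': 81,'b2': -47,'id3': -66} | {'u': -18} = {'key0': -95, 'id1': 81, 'b2': -47, 'id3': -66, 'u': -18}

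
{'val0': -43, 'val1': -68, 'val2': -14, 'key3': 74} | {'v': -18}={'val0': -43, 'val1': -68, 'val2': -14, 'key3': 74, 'v': -18}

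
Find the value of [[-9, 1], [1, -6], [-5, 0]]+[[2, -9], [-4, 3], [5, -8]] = [[-7, -8], [-3, -3], [0, -8]]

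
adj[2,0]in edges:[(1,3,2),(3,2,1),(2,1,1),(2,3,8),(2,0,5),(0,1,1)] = 5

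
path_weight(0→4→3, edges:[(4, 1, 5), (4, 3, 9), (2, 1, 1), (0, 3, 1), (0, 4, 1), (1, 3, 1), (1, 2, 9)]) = 10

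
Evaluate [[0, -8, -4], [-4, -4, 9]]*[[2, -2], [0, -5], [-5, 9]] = C[0][0] = (0)*(2) + (-8)*(0) + (-4)*(-5) = 20
C[0][1] = (0)*(-2) + (-8)*(-5) + (-4)*(9) = 4
C[1][0] = (-4)*(2) + (-4)*(0) + (9)*(-5) = -53
C[1][1] = (-4)*(-2) + (-4)*(-5) + (9)*(9) = 109
= [[20, 4], [-53, 109]]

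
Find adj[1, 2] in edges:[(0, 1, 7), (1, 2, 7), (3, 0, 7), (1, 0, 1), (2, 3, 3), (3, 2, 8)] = 7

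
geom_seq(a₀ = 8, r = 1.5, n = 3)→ a_0 = 8*1.5^0 = 8.0
a_1 = 8*1.5^1 = 12.0
a_2 = 8*1.5^2 = 18.0
= [8.0, 12.0, 18.0]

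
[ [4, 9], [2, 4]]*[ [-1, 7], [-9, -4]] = [[-85, -8], [-38, -2]]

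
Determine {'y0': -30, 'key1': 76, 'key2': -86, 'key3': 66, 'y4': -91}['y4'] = -91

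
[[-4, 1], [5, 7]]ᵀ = [[-4, 5], [1, 7]]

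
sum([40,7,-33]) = 40 + 7 + (-33)
= 14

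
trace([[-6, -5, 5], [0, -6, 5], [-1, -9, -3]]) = -15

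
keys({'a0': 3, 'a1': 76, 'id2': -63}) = ['a0', 'a1', 'id2']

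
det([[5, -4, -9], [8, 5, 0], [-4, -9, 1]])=(1)*(5)*det([[5, 0], [-9, 1]]) + (-1)*(-4)*det([[8, 0], [-4, 1]]) + (1)*(-9)*det([[8, 5], [-4, -9]])
= 25 + 32 + 468
= 525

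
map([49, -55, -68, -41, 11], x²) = [2401, 3025, 4624, 1681, 121]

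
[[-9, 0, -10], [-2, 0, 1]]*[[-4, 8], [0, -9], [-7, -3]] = [[106, -42], [1, -19]]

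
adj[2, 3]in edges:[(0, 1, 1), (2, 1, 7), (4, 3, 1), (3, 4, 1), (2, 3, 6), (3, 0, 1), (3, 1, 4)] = 6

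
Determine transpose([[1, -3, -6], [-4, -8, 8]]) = [[1, -4], [-3, -8], [-6, 8]]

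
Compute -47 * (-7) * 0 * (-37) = 0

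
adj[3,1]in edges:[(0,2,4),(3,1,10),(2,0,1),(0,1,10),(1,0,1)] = 10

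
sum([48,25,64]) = 137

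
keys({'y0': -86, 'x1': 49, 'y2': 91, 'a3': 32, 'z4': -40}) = ['y0', 'x1', 'y2', 'a3', 'z4']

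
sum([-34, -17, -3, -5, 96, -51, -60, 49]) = (-34) + (-17) + (-3) + (-5) + 96 + (-51) + (-60) + 49
= -25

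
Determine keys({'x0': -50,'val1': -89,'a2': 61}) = ['x0', 'val1', 'a2']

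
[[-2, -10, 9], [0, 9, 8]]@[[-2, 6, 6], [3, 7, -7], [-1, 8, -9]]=C[0][0] = (-2)*(-2) + (-10)*(3) + (9)*(-1) = -35
C[0][1] = (-2)*(6) + (-10)*(7) + (9)*(8) = -10
C[0][2] = (-2)*(6) + (-10)*(-7) + (9)*(-9) = -23
C[1][0] = (0)*(-2) + (9)*(3) + (8)*(-1) = 19
C[1][1] = (0)*(6) + (9)*(7) + (8)*(8) = 127
C[1][2] = (0)*(6) + (9)*(-7) + (8)*(-9) = -135
= [[-35, -10, -23], [19, 127, -135]]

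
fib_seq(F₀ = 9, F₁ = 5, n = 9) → [9, 5, 14, 19, 33, 52, 85, 137, 222]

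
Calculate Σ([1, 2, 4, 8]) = 15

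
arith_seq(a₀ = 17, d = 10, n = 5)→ [17, 27, 37, 47, 57]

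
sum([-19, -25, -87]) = -131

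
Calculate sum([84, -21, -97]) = 84 + (-21) + (-97)
= -34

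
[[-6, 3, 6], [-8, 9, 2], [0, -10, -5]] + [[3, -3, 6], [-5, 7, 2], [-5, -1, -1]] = [[-3, 0, 12], [-13, 16, 4], [-5, -11, -6]]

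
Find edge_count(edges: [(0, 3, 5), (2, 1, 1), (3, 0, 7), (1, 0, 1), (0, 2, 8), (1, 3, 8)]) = 6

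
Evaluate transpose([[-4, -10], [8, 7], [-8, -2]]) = [[-4, 8, -8], [-10, 7, -2]]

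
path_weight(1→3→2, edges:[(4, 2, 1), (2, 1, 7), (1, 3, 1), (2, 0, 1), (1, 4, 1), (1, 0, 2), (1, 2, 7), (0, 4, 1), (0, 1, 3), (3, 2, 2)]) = 3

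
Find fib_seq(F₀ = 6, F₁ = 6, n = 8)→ [6, 6, 12, 18, 30, 48, 78, 126]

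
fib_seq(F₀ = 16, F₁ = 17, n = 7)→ [16, 17, 33, 50, 83, 133, 216]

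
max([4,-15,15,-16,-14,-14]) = 15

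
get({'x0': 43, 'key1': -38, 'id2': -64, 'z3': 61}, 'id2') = -64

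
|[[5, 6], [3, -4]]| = (5)*(-4) - (6)*(3)
= -38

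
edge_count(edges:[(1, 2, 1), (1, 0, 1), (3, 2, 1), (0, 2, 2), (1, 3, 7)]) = 5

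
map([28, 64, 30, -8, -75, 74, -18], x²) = (28)²=784, (64)²=4096, (30)²=900, (-8)²=64, (-75)²=5625, (74)²=5476, (-18)²=324
= [784, 4096, 900, 64, 5625, 5476, 324]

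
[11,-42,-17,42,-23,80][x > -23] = keep x where x > -23: 11✓, -42✗, -17✓, 42✓, -23✗, 80✓
= [11, -17, 42, 80]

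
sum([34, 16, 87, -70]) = 67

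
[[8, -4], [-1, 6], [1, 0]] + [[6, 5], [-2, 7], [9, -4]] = [[14, 1], [-3, 13], [10, -4]]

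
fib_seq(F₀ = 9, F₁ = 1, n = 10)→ F_2 = F_1 + F_0 = 10
F_3 = F_2 + F_1 = 11
F_4 = F_3 + F_2 = 21
...
= [9, 1, 10, 11, 21, 32, 53, 85, 138, 223]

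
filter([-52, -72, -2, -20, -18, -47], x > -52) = [-2, -20, -18, -47]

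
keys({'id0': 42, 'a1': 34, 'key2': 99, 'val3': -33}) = ['id0', 'a1', 'key2', 'val3']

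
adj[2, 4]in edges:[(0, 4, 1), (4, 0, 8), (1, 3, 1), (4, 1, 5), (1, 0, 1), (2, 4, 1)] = 1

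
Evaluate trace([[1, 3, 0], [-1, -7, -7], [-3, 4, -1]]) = -7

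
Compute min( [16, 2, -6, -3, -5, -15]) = -15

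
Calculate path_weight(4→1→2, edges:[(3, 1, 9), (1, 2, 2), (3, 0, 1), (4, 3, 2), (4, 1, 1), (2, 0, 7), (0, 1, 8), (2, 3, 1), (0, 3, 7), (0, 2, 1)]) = w(4→1)=1 + w(1→2)=2
= 3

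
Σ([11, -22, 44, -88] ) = -55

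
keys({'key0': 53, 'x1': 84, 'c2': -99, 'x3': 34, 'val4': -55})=['key0', 'x1', 'c2', 'x3', 'val4']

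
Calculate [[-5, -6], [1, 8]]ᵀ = [[-5, 1], [-6, 8]]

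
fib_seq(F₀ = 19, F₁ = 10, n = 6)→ [19, 10, 29, 39, 68, 107]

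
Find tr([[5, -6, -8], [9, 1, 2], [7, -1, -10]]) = -4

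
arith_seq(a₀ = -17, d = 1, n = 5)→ [-17, -16, -15, -14, -13]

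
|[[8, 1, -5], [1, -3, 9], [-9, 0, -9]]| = (1)*(8)*det([[-3, 9], [0, -9]]) + (-1)*(1)*det([[1, 9], [-9, -9]]) + (1)*(-5)*det([[1, -3], [-9, 0]])
= 216 + -72 + 135
= 279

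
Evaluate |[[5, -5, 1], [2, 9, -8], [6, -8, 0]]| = (1)*(5)*det([[9, -8], [-8, 0]]) + (-1)*(-5)*det([[2, -8], [6, 0]]) + (1)*(1)*det([[2, 9], [6, -8]])
= -320 + 240 + -70
= -150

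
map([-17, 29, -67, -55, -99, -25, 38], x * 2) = -17*2=-34, 29*2=58, -67*2=-134, -55*2=-110, -99*2=-198, -25*2=-50, 38*2=76
= [-34, 58, -134, -110, -198, -50, 76]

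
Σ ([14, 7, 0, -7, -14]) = 0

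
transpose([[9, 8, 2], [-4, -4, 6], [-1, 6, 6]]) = [[9, -4, -1], [8, -4, 6], [2, 6, 6]]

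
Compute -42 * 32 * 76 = -102144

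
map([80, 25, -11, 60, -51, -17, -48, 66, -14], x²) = (80)²=6400, (25)²=625, (-11)²=121, (60)²=3600, (-51)²=2601, (-17)²=289, (-48)²=2304, (66)²=4356, (-14)²=196
= [6400, 625, 121, 3600, 2601, 289, 2304, 4356, 196]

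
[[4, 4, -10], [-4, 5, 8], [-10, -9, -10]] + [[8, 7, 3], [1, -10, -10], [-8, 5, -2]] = [[12, 11, -7], [-3, -5, -2], [-18, -4, -12]]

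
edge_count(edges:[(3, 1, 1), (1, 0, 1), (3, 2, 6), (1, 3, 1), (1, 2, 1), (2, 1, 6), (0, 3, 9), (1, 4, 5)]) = 8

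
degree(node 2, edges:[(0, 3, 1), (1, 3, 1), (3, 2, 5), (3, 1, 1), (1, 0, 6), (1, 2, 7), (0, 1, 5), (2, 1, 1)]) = 3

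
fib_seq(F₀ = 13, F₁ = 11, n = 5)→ F_2 = F_1 + F_0 = 24
F_3 = F_2 + F_1 = 35
F_4 = F_3 + F_2 = 59
= [13, 11, 24, 35, 59]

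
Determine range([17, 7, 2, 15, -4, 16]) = 21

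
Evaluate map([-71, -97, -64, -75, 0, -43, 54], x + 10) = [-61, -87, -54, -65, 10, -33, 64]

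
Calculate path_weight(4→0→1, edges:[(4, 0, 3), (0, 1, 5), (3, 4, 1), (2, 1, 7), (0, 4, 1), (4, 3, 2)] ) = 8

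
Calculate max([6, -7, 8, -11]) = 8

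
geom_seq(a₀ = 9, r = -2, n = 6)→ [9, -18, 36, -72, 144, -288]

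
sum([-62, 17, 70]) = (-62) + 17 + 70
= 25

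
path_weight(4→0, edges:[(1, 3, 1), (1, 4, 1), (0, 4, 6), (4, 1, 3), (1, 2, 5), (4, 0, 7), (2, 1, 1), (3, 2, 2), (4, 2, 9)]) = w(4→0)=7
= 7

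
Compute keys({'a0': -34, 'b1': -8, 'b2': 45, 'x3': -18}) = ['a0', 'b1', 'b2', 'x3']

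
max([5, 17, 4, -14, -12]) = 17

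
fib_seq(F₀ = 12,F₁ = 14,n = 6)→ [12, 14, 26, 40, 66, 106]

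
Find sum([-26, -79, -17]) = (-26) + (-79) + (-17)
= -122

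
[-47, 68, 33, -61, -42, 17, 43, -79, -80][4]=-42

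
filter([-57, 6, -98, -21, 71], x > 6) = [71]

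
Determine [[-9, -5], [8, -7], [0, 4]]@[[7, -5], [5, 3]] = [[-88, 30], [21, -61], [20, 12]]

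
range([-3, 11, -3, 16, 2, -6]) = 22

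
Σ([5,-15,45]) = 35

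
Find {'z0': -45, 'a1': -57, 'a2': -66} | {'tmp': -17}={'z0': -45, 'a1': -57, 'a2': -66, 'tmp': -17}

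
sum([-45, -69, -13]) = -127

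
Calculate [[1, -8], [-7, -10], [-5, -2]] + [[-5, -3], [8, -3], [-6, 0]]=[[-4, -11], [1, -13], [-11, -2]]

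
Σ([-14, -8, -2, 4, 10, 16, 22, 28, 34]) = 90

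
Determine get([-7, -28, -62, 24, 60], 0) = -7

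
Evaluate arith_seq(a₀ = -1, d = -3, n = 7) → [-1, -4, -7, -10, -13, -16, -19]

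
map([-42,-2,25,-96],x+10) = [-32, 8, 35, -86]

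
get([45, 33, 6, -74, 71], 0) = 45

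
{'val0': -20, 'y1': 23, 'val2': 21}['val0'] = -20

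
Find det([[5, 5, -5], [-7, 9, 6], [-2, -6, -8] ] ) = (1)*(5)*det([[9, 6], [-6, -8]]) + (-1)*(5)*det([[-7, 6], [-2, -8]]) + (1)*(-5)*det([[-7, 9], [-2, -6]])
= -180 + -340 + -300
= -820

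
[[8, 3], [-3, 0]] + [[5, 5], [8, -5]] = [[13, 8], [5, -5]]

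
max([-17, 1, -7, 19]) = 19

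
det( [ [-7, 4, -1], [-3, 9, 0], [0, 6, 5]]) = -237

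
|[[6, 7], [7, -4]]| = (6)*(-4) - (7)*(7)
= -73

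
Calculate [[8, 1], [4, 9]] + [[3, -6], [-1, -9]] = [[11, -5], [3, 0]]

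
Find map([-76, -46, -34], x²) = (-76)²=5776, (-46)²=2116, (-34)²=1156
= [5776, 2116, 1156]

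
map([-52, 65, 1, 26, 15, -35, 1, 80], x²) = (-52)²=2704, (65)²=4225, (1)²=1, (26)²=676, (15)²=225, (-35)²=1225, (1)²=1, (80)²=6400
= [2704, 4225, 1, 676, 225, 1225, 1, 6400]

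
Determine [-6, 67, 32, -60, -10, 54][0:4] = [-6, 67, 32, -60]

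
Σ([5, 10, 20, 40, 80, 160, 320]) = 5 + 10 + 20 + 40 + 80 + 160 + 320
= 635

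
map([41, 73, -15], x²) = [1681, 5329, 225]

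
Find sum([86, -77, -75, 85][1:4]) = -67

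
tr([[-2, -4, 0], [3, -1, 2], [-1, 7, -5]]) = -8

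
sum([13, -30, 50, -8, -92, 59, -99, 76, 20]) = -11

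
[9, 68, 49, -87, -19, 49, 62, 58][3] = -87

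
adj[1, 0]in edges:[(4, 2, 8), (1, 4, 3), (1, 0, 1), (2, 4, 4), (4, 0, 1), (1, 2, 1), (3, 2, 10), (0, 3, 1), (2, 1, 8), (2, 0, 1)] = 1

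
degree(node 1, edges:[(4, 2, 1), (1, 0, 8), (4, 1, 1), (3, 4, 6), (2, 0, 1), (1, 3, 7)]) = 3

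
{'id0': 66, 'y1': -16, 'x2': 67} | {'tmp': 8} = {'id0': 66, 'y1': -16, 'x2': 67, 'tmp': 8}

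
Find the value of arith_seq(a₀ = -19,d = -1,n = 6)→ a_0 = -19 + 0*-1 = -19
a_1 = -19 + 1*-1 = -20
a_2 = -19 + 2*-1 = -21
...
= [-19, -20, -21, -22, -23, -24]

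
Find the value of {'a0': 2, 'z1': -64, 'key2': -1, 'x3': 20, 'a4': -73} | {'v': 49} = {'a0': 2, 'z1': -64, 'key2': -1, 'x3': 20, 'a4': -73, 'v': 49}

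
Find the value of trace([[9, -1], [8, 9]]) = diagonal: 9 + 9
= 18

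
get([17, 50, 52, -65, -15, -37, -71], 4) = -15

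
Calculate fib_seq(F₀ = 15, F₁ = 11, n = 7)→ F_2 = F_1 + F_0 = 26
F_3 = F_2 + F_1 = 37
F_4 = F_3 + F_2 = 63
...
= [15, 11, 26, 37, 63, 100, 163]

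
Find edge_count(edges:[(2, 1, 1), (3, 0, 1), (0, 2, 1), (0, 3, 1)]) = 4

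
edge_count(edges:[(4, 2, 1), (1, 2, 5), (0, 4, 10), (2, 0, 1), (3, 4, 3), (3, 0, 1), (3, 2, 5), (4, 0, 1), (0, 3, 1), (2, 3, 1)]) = 10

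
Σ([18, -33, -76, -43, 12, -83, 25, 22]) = -158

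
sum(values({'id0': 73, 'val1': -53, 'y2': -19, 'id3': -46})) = -45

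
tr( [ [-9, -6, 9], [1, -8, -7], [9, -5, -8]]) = -25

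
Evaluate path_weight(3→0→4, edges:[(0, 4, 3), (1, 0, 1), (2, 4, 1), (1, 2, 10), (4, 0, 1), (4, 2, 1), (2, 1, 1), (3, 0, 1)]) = w(3→0)=1 + w(0→4)=3
= 4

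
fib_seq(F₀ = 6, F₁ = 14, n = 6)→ [6, 14, 20, 34, 54, 88]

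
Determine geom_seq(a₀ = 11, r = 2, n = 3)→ [11, 22, 44]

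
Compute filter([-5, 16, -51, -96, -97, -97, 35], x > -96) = [-5, 16, -51, 35]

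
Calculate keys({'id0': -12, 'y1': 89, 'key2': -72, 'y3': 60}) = ['id0', 'y1', 'key2', 'y3']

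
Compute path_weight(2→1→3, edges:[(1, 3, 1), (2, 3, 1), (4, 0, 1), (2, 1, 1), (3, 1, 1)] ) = 2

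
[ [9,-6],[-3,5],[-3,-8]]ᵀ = [[9, -3, -3], [-6, 5, -8]]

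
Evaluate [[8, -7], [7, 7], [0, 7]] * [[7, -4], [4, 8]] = [[28, -88], [77, 28], [28, 56]]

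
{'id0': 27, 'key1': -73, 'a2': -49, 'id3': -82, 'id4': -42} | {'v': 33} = {'id0': 27, 'key1': -73, 'a2': -49, 'id3': -82, 'id4': -42, 'v': 33}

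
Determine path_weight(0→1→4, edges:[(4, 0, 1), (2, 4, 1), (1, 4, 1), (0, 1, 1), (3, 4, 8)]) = 2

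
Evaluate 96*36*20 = 69120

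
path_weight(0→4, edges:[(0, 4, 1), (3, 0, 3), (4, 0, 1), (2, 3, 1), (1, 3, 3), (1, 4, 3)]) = 1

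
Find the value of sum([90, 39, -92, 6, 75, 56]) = 90 + 39 + (-92) + 6 + 75 + 56
= 174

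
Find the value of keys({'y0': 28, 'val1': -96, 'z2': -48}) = ['y0', 'val1', 'z2']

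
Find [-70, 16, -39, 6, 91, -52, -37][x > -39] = keep x where x > -39: -70✗, 16✓, -39✗, 6✓, 91✓, -52✗, -37✓
= [16, 6, 91, -37]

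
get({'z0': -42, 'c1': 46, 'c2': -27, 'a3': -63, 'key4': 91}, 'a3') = -63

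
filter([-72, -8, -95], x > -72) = [-8]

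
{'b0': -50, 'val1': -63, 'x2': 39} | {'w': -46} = {'b0': -50, 'val1': -63, 'x2': 39, 'w': -46}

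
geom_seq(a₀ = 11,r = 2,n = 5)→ [11, 22, 44, 88, 176]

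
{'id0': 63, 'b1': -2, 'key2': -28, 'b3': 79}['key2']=-28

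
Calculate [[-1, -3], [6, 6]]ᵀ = [[-1, 6], [-3, 6]]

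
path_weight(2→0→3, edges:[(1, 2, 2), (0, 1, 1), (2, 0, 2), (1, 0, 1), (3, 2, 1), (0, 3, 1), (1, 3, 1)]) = w(2→0)=2 + w(0→3)=1
= 3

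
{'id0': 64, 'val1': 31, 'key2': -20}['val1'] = 31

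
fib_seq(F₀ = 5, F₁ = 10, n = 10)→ F_2 = F_1 + F_0 = 15
F_3 = F_2 + F_1 = 25
F_4 = F_3 + F_2 = 40
...
= [5, 10, 15, 25, 40, 65, 105, 170, 275, 445]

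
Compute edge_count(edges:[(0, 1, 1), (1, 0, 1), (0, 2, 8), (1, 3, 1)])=4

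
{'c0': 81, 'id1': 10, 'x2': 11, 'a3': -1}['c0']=81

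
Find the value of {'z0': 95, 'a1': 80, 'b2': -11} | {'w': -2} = {'z0': 95, 'a1': 80, 'b2': -11, 'w': -2}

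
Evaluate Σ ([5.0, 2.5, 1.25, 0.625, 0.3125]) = 9.6875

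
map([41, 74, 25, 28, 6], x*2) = 41*2=82, 74*2=148, 25*2=50, 28*2=56, 6*2=12
= [82, 148, 50, 56, 12]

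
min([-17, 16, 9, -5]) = -17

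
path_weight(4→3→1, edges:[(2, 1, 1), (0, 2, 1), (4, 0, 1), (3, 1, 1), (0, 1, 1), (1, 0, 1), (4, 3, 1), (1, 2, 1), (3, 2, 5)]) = 2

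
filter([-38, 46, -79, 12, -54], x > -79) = [-38, 46, 12, -54]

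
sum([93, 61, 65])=93 + 61 + 65
= 219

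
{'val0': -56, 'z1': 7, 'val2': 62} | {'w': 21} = {'val0': -56, 'z1': 7, 'val2': 62, 'w': 21}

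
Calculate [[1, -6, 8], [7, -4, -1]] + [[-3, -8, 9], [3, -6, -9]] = [[-2, -14, 17], [10, -10, -10]]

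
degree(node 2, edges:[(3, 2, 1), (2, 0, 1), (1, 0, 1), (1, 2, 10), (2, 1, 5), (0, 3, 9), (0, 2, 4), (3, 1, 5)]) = 5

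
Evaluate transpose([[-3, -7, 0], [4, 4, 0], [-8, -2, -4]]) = [[-3, 4, -8], [-7, 4, -2], [0, 0, -4]]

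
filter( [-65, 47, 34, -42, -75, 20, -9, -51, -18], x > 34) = keep x where x > 34: -65✗, 47✓, 34✗, -42✗, -75✗, 20✗, -9✗, -51✗, -18✗
= [47]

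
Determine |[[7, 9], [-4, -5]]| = 1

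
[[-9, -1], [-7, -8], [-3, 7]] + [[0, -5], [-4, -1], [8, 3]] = [[-9, -6], [-11, -9], [5, 10]]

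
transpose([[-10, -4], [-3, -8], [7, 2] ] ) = [[-10, -3, 7], [-4, -8, 2]]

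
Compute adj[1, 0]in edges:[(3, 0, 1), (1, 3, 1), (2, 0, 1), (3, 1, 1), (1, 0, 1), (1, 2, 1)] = 1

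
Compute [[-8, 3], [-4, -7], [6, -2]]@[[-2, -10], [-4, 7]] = [[4, 101], [36, -9], [-4, -74]]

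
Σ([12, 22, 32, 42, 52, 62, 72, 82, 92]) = 12 + 22 + 32 + 42 + 52 + 62 + 72 + 82 + 92
= 468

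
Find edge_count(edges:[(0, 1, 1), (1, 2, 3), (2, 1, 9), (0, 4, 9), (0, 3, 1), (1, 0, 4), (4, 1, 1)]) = 7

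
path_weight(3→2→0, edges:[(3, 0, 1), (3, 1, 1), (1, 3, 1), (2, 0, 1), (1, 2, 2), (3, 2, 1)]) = w(3→2)=1 + w(2→0)=1
= 2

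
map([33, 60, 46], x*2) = [66, 120, 92]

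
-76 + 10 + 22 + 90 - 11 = 35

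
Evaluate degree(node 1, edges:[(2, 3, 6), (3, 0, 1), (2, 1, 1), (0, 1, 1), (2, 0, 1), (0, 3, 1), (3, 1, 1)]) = incident: (2,1), (0,1), (3,1)
= 3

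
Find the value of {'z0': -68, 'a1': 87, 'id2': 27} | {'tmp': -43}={'z0': -68, 'a1': 87, 'id2': 27, 'tmp': -43}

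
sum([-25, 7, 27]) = 9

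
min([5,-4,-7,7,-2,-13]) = -13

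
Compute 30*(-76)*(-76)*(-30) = -5198400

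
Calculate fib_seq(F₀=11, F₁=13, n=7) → [11, 13, 24, 37, 61, 98, 159]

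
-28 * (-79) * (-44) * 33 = -3211824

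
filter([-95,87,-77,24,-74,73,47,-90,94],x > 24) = [87, 73, 47, 94]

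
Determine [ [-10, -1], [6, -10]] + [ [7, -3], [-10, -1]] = [[-3, -4], [-4, -11]]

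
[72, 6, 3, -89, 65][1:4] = [6, 3, -89]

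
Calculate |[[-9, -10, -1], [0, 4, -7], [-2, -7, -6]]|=(1)*(-9)*det([[4, -7], [-7, -6]]) + (-1)*(-10)*det([[0, -7], [-2, -6]]) + (1)*(-1)*det([[0, 4], [-2, -7]])
= 657 + -140 + -8
= 509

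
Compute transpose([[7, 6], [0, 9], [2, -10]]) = [[7, 0, 2], [6, 9, -10]]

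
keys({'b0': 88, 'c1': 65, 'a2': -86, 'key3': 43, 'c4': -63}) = ['b0', 'c1', 'a2', 'key3', 'c4']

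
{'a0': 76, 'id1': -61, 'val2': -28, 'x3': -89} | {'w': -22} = {'a0': 76, 'id1': -61, 'val2': -28, 'x3': -89, 'w': -22}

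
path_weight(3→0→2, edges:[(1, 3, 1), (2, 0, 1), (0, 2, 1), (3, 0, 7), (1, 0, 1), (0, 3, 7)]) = 8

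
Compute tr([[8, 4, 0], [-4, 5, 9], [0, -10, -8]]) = 5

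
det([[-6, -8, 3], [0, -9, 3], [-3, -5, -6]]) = -423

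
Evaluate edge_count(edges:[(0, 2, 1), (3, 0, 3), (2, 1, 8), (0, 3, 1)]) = 4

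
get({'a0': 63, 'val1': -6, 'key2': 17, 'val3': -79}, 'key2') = 17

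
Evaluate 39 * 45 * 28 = 49140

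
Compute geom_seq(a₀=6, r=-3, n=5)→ [6, -18, 54, -162, 486]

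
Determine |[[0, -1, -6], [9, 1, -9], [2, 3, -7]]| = (1)*(0)*det([[1, -9], [3, -7]]) + (-1)*(-1)*det([[9, -9], [2, -7]]) + (1)*(-6)*det([[9, 1], [2, 3]])
= 0 + -45 + -150
= -195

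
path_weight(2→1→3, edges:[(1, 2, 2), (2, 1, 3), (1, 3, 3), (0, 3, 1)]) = w(2→1)=3 + w(1→3)=3
= 6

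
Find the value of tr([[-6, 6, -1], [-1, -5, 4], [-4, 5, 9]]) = diagonal: (-6) + (-5) + 9
= -2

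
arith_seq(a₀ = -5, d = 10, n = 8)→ a_0 = -5 + 0*10 = -5
a_1 = -5 + 1*10 = 5
a_2 = -5 + 2*10 = 15
...
= [-5, 5, 15, 25, 35, 45, 55, 65]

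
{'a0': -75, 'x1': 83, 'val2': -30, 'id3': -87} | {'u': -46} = {'a0': -75, 'x1': 83, 'val2': -30, 'id3': -87, 'u': -46}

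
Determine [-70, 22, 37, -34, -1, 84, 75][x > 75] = [84]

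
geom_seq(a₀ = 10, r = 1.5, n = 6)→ a_0 = 10*1.5^0 = 10.0
a_1 = 10*1.5^1 = 15.0
a_2 = 10*1.5^2 = 22.5
...
= [10.0, 15.0, 22.5, 33.75, 50.625, 75.9375]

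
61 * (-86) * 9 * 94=-4438116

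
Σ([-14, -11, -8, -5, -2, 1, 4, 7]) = (-14) + (-11) + (-8) + (-5) + (-2) + 1 + 4 + 7
= -28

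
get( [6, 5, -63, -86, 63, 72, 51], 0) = 6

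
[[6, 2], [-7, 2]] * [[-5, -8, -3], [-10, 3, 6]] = [[-50, -42, -6], [15, 62, 33]]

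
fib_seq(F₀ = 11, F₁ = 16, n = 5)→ [11, 16, 27, 43, 70]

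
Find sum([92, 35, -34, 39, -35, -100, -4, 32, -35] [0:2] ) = slice → [92, 35]
92 + 35
= 127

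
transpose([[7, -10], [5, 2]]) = [[7, 5], [-10, 2]]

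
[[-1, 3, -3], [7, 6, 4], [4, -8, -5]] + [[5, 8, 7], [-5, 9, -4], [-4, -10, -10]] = [[4, 11, 4], [2, 15, 0], [0, -18, -15]]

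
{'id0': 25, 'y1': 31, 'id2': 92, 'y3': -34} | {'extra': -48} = {'id0': 25, 'y1': 31, 'id2': 92, 'y3': -34, 'extra': -48}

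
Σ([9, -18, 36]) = 9 + -18 + 36
= 27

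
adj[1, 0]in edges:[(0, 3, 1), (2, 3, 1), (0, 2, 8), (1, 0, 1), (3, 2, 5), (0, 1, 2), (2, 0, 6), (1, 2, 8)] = 1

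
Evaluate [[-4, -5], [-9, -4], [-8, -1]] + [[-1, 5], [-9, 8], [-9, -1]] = [[-5, 0], [-18, 4], [-17, -2]]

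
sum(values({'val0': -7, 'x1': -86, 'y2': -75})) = -168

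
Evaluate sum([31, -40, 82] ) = 31 + (-40) + 82
= 73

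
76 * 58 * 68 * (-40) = -11989760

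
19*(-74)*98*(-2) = 275576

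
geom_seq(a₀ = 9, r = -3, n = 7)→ [9, -27, 81, -243, 729, -2187, 6561]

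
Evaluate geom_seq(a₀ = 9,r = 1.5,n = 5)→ a_0 = 9*1.5^0 = 9.0
a_1 = 9*1.5^1 = 13.5
a_2 = 9*1.5^2 = 20.25
...
= [9.0, 13.5, 20.25, 30.375, 45.5625]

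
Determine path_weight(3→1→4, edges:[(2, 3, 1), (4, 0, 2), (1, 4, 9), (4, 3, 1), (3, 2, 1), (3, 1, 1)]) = 10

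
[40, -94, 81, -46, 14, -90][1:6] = [-94, 81, -46, 14, -90]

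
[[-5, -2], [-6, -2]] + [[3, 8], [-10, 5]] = [[-2, 6], [-16, 3]]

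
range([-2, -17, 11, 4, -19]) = 30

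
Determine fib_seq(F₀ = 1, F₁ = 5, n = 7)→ [1, 5, 6, 11, 17, 28, 45]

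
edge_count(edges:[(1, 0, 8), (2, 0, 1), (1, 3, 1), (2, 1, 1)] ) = 4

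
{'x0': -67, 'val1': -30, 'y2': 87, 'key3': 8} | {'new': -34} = {'x0': -67, 'val1': -30, 'y2': 87, 'key3': 8, 'new': -34}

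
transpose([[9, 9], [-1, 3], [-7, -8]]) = [[9, -1, -7], [9, 3, -8]]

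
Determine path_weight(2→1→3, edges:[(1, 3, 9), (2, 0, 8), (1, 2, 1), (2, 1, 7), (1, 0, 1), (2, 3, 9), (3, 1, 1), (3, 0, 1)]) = 16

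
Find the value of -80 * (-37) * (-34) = -100640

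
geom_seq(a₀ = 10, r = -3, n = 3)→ a_0 = 10*(-3)^0 = 10
a_1 = 10*(-3)^1 = -30
a_2 = 10*(-3)^2 = 90
= [10, -30, 90]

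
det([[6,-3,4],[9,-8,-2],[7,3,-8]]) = 578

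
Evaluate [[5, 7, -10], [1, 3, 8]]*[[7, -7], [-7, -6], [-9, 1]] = C[0][0] = (5)*(7) + (7)*(-7) + (-10)*(-9) = 76
C[0][1] = (5)*(-7) + (7)*(-6) + (-10)*(1) = -87
C[1][0] = (1)*(7) + (3)*(-7) + (8)*(-9) = -86
C[1][1] = (1)*(-7) + (3)*(-6) + (8)*(1) = -17
= [[76, -87], [-86, -17]]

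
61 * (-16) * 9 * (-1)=8784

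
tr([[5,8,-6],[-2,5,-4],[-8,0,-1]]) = diagonal: 5 + 5 + (-1)
= 9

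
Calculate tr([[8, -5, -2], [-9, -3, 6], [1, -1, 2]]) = 7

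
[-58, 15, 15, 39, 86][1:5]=[15, 15, 39, 86]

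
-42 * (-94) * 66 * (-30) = -7817040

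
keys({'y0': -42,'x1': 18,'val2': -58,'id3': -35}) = ['y0', 'x1', 'val2', 'id3']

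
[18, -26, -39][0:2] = [18, -26]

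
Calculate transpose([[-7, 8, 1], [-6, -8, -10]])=[[-7, -6], [8, -8], [1, -10]]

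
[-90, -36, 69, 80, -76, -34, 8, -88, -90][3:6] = [80, -76, -34]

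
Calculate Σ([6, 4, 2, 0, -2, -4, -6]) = 0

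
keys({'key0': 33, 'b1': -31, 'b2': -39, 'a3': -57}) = ['key0', 'b1', 'b2', 'a3']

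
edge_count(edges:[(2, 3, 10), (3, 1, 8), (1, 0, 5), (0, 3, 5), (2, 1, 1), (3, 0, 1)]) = 6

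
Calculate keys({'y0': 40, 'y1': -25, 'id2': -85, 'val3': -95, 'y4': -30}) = ['y0', 'y1', 'id2', 'val3', 'y4']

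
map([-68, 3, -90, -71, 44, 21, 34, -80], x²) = [4624, 9, 8100, 5041, 1936, 441, 1156, 6400]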